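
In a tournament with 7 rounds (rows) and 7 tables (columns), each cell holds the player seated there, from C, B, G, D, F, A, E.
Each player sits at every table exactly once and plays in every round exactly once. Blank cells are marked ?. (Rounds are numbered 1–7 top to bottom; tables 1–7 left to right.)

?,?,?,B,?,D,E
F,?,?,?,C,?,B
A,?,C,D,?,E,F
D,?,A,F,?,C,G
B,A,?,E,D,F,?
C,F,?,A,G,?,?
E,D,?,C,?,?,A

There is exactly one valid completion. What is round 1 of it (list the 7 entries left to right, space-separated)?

Round 1, table 1: round 1 has {B, D, E} and table 1 has {C, B, D, F, A, E}, leaving only G.
Round 1, table 2: round 1 has {B, G, D, E} and table 2 has {D, F, A}, leaving only C.
Round 1, table 3: round 1 has {C, B, G, D, E} and table 3 has {C, A}, leaving only F.
Round 1, table 5: round 1 has {C, B, G, D, F, E} and table 5 has {C, G, D}, leaving only A.
So round 1 reads: G C F B A D E.

G C F B A D E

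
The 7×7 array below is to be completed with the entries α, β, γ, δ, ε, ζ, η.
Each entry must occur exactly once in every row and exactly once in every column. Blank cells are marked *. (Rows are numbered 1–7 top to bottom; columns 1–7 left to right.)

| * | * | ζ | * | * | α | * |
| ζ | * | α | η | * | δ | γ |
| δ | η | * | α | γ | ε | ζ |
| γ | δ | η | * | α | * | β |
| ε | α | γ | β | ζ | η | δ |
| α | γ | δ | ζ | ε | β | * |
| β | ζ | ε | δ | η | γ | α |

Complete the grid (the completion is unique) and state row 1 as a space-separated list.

η β ζ γ δ α ε

Row 1, column 1: row 1 has {α, ζ} and column 1 has {α, β, γ, δ, ε, ζ}, leaving only η.
Row 1, column 7: row 1 has {α, ζ, η} and column 7 has {α, β, γ, δ, ζ}, leaving only ε.
Row 1, column 2: row 1 has {α, ε, ζ, η} and column 2 has {α, γ, δ, ζ, η}, leaving only β.
Row 1, column 4: row 1 has {α, β, ε, ζ, η} and column 4 has {α, β, δ, ζ, η}, leaving only γ.
Row 1, column 5: row 1 has {α, β, γ, ε, ζ, η} and column 5 has {α, γ, ε, ζ, η}, leaving only δ.
So row 1 reads: η β ζ γ δ α ε.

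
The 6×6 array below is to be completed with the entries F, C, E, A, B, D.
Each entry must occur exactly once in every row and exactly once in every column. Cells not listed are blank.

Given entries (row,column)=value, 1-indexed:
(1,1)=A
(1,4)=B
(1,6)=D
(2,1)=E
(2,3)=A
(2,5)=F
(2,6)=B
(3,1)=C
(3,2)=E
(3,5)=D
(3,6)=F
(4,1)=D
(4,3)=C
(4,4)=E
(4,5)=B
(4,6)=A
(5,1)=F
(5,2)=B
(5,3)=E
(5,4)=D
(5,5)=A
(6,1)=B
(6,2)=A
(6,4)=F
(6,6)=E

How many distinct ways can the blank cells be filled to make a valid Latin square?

1

Row 1, column 2: eliminating its row and column leaves {F, C}.
Row 1, column 3: eliminating its row and column leaves {F}.
Row 1, column 5: eliminating its row and column leaves {C, E}.
Row 2, column 2: eliminating its row and column leaves {C, D}.
Row 2, column 4: eliminating its row and column leaves {C}.
Row 3, column 3: eliminating its row and column leaves {B}.
Row 3, column 4: eliminating its row and column leaves {A}.
Row 4, column 2: eliminating its row and column leaves {F}.
Row 5, column 6: eliminating its row and column leaves {C}.
Row 6, column 3: eliminating its row and column leaves {D}.
Row 6, column 5: eliminating its row and column leaves {C}.
Only one assignment across all blanks avoids any row or column repeat, giving 1 completion.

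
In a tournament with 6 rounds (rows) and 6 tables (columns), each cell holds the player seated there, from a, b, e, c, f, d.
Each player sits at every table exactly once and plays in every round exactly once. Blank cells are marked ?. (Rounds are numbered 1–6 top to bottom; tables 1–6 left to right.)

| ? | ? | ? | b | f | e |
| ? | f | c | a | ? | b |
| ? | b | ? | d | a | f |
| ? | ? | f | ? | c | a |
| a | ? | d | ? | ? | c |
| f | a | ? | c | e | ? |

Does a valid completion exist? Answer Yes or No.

Yes

No round or table among the givens repeats a symbol, and propagating forced cells runs into no contradiction.
One valid completion exists (for instance, d c a b f e / e f c a d b / c b e d a f / b d f e c a / a e d f b c / f a b c e d).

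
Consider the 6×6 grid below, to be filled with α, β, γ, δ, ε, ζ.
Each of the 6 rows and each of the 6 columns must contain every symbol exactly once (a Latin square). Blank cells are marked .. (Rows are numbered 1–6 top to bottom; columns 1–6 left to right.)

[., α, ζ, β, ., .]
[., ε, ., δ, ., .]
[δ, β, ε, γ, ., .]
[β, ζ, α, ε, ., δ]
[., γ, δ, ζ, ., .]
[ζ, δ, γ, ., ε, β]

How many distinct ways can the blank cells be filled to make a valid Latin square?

Row 1, column 1: eliminating its row and column leaves {γ, ε}.
Row 1, column 5: eliminating its row and column leaves {γ, δ}.
Row 1, column 6: eliminating its row and column leaves {γ, ε}.
Row 2, column 1: eliminating its row and column leaves {α, γ}.
Row 2, column 3: eliminating its row and column leaves {β}.
Row 2, column 5: eliminating its row and column leaves {α, β, γ, ζ}.
Row 2, column 6: eliminating its row and column leaves {α, γ, ζ}.
Row 3, column 5: eliminating its row and column leaves {α, ζ}.
Row 3, column 6: eliminating its row and column leaves {α, ζ}.
Row 4, column 5: eliminating its row and column leaves {γ}.
Row 5, column 1: eliminating its row and column leaves {α, ε}.
Row 5, column 5: eliminating its row and column leaves {α, β}.
Row 5, column 6: eliminating its row and column leaves {α, ε}.
Row 6, column 4: eliminating its row and column leaves {α}.
Enumerating the assignments across these blanks that avoid any row or column repeat gives 3 completions.

3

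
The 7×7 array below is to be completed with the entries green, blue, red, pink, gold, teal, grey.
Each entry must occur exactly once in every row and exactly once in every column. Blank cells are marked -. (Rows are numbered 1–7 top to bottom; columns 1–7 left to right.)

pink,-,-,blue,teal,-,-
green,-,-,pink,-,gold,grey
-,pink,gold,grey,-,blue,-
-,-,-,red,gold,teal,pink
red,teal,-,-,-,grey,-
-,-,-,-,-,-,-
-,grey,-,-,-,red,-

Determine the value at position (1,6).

Row 1 already has {blue, pink, teal} and column 6 already has {blue, red, gold, teal, grey}, so row 1, column 6 must be green.

green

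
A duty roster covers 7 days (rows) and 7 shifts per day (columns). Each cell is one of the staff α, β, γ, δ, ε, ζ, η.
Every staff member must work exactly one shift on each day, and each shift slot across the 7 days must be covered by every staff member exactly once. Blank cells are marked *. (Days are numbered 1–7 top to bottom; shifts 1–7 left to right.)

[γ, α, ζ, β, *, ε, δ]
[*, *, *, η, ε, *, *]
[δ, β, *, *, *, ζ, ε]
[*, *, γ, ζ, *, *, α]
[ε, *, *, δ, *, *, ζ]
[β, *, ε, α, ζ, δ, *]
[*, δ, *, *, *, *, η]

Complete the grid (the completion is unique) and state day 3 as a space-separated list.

δ β η γ α ζ ε

Day 3, shift 4: day 3 has {β, δ, ε, ζ} and shift 4 has {α, β, δ, ζ, η}, leaving only γ.
Day 1, shift 5: day 1 has {α, β, γ, δ, ε, ζ} and shift 5 has {ε, ζ}, leaving only η.
Day 3, shift 5: day 3 has {β, γ, δ, ε, ζ} and shift 5 has {ε, ζ, η}, leaving only α.
Day 3, shift 3: day 3 has {α, β, γ, δ, ε, ζ} and shift 3 has {γ, ε, ζ}, leaving only η.
So day 3 reads: δ β η γ α ζ ε.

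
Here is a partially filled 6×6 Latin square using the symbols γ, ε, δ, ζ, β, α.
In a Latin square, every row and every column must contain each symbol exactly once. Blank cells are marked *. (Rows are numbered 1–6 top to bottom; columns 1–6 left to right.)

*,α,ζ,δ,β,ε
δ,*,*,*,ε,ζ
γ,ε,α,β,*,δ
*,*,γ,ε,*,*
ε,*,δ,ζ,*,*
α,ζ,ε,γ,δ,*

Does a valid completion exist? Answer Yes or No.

Row 1, column 1: row 1 together with column 1 already contain {γ, ε, δ, ζ, β, α} — every symbol — so nothing can go there. The grid has no valid completion.

No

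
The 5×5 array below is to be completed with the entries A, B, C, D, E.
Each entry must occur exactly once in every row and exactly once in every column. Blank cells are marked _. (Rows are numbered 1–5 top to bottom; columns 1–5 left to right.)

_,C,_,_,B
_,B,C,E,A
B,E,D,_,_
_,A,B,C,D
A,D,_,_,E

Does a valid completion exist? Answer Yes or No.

Row 5, column 3: row 5 together with column 3 already contain {A, B, C, D, E} — every symbol — so nothing can go there. The grid has no valid completion.

No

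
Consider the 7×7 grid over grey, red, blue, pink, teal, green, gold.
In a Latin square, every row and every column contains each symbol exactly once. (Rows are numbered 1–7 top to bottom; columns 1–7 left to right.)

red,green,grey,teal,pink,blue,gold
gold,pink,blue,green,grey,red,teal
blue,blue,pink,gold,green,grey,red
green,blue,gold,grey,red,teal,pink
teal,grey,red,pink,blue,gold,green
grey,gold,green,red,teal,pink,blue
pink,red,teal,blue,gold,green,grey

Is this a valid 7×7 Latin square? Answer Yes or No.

No

Row 3 contains blue twice (at columns 1 and 2), so it is not a permutation.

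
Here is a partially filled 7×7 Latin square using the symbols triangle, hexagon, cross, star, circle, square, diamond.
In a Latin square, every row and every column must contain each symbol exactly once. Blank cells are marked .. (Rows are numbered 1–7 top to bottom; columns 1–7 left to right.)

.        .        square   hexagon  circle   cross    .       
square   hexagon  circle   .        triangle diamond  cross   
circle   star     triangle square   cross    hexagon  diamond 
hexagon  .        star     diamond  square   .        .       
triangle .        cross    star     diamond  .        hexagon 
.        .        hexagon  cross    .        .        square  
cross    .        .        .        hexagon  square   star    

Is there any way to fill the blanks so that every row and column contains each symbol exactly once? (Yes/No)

Row 2, column 4: row 2 together with column 4 already contain {triangle, hexagon, cross, star, circle, square, diamond} — every symbol — so nothing can go there. The grid has no valid completion.

No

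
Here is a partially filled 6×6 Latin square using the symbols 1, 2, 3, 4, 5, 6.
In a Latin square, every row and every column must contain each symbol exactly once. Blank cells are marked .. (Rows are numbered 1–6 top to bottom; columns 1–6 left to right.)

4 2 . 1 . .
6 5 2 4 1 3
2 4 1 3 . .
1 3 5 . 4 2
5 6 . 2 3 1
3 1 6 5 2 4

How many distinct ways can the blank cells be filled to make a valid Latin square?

2

Row 1, column 3: eliminating its row and column leaves {3}.
Row 1, column 5: eliminating its row and column leaves {5, 6}.
Row 1, column 6: eliminating its row and column leaves {5, 6}.
Row 3, column 5: eliminating its row and column leaves {5, 6}.
Row 3, column 6: eliminating its row and column leaves {5, 6}.
Row 4, column 4: eliminating its row and column leaves {6}.
Row 5, column 3: eliminating its row and column leaves {4}.
Enumerating the assignments across these blanks that avoid any row or column repeat gives 2 completions.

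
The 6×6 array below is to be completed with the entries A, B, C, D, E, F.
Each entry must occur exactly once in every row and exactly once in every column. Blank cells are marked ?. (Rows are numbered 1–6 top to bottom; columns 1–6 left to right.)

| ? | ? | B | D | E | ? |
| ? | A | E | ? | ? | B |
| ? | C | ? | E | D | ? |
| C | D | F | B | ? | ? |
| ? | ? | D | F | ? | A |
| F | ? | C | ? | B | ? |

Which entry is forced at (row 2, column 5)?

Row 1, column 1: row 1 has {B, D, E} and column 1 has {C, F}, leaving only A.
Row 1, column 2: row 1 has {A, B, D, E} and column 2 has {A, C, D}, leaving only F.
Row 1, column 6: row 1 has {A, B, D, E, F} and column 6 has {A, B}, leaving only C.
Row 2, column 1: row 2 has {A, B, E} and column 1 has {A, C, F}, leaving only D.
Row 2, column 4: row 2 has {A, B, D, E} and column 4 has {B, D, E, F}, leaving only C.
Row 2 already has {A, B, C, D, E} and column 5 already has {B, D, E}, so row 2, column 5 must be F.

F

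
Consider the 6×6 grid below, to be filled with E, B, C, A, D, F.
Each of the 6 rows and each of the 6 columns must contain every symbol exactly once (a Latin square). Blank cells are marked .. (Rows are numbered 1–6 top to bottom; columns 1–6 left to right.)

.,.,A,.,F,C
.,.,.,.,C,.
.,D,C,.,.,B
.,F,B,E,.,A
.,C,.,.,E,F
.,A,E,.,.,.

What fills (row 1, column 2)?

E

Row 3, column 5: row 3 has {B, C, D} and column 5 has {E, C, F}, leaving only A.
Row 3, column 4: row 3 has {B, C, A, D} and column 4 has {E}, leaving only F.
Row 3, column 1: row 3 has {B, C, A, D, F} and column 1 has {}, leaving only E.
Row 4, column 5: row 4 has {E, B, A, F} and column 5 has {E, C, A, F}, leaving only D.
Row 4, column 1: row 4 has {E, B, A, D, F} and column 1 has {E}, leaving only C.
Row 5, column 3: row 5 has {E, C, F} and column 3 has {E, B, C, A}, leaving only D.
Row 2, column 3: row 2 has {C} and column 3 has {E, B, C, A, D}, leaving only F.
Row 6, column 5: row 6 has {E, A} and column 5 has {E, C, A, D, F}, leaving only B.
Row 6, column 6: row 6 has {E, B, A} and column 6 has {B, C, A, F}, leaving only D.
Row 2, column 6: row 2 has {C, F} and column 6 has {B, C, A, D, F}, leaving only E.
Row 2, column 2: row 2 has {E, C, F} and column 2 has {C, A, D, F}, leaving only B.
Row 1 already has {C, A, F} and column 2 already has {B, C, A, D, F}, so row 1, column 2 must be E.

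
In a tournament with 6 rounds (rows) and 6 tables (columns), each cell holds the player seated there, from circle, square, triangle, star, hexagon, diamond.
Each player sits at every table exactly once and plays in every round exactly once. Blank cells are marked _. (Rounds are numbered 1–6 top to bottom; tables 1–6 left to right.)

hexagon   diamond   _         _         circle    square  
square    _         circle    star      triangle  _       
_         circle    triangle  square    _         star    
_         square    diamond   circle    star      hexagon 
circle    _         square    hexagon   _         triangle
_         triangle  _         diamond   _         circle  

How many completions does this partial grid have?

Round 1, table 3: eliminating its round and table leaves {star}.
Round 1, table 4: eliminating its round and table leaves {triangle}.
Round 2, table 2: eliminating its round and table leaves {hexagon}.
Round 2, table 6: eliminating its round and table leaves {diamond}.
Round 3, table 1: eliminating its round and table leaves {diamond}.
Round 3, table 5: eliminating its round and table leaves {hexagon, diamond}.
Round 4, table 1: eliminating its round and table leaves {triangle}.
Round 5, table 2: eliminating its round and table leaves {star}.
Round 5, table 5: eliminating its round and table leaves {diamond}.
Round 6, table 1: eliminating its round and table leaves {star}.
Round 6, table 3: eliminating its round and table leaves {star, hexagon}.
Round 6, table 5: eliminating its round and table leaves {square, hexagon}.
Only one assignment across all blanks avoids any round or table repeat, giving 1 completion.

1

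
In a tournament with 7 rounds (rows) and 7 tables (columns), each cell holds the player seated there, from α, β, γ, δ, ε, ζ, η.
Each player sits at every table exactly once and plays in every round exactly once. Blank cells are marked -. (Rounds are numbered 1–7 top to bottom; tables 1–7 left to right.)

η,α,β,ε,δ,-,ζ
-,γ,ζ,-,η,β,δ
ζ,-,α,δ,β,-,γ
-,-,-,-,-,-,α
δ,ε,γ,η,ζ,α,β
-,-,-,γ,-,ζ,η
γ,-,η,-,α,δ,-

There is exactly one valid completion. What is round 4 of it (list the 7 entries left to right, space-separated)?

β δ ε ζ γ η α

Round 1, table 6: round 1 has {α, β, δ, ε, ζ, η} and table 6 has {α, β, δ, ζ}, leaving only γ.
Round 2, table 4: round 2 has {β, γ, δ, ζ, η} and table 4 has {γ, δ, ε, η}, leaving only α.
Round 2, table 1: round 2 has {α, β, γ, δ, ζ, η} and table 1 has {γ, δ, ζ, η}, leaving only ε.
Round 4, table 1: round 4 has {α} and table 1 has {γ, δ, ε, ζ, η}, leaving only β.
Round 4, table 4: round 4 has {α, β} and table 4 has {α, γ, δ, ε, η}, leaving only ζ.
Round 3, table 2: round 3 has {α, β, γ, δ, ζ} and table 2 has {α, γ, ε}, leaving only η.
Round 4, table 2: round 4 has {α, β, ζ} and table 2 has {α, γ, ε, η}, leaving only δ.
Round 4, table 3: round 4 has {α, β, δ, ζ} and table 3 has {α, β, γ, ζ, η}, leaving only ε.
Round 4, table 5: round 4 has {α, β, δ, ε, ζ} and table 5 has {α, β, δ, ζ, η}, leaving only γ.
Round 4, table 6: round 4 has {α, β, γ, δ, ε, ζ} and table 6 has {α, β, γ, δ, ζ}, leaving only η.
So round 4 reads: β δ ε ζ γ η α.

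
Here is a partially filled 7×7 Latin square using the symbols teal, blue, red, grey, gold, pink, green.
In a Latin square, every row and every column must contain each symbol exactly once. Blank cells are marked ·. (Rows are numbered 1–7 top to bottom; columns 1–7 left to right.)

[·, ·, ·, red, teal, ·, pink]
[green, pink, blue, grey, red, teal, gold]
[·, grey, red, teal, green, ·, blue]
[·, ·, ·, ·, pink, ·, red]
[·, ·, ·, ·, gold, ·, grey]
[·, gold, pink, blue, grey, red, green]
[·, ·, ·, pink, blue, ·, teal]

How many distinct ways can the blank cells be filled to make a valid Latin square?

Row 1, column 1: eliminating its row and column leaves {blue, grey, gold}.
Row 1, column 2: eliminating its row and column leaves {blue, green}.
Row 1, column 3: eliminating its row and column leaves {grey, gold, green}.
Row 1, column 6: eliminating its row and column leaves {blue, grey, gold, green}.
Row 3, column 1: eliminating its row and column leaves {gold, pink}.
Row 3, column 6: eliminating its row and column leaves {gold, pink}.
Row 4, column 1: eliminating its row and column leaves {teal, blue, grey, gold}.
Row 4, column 2: eliminating its row and column leaves {teal, blue, green}.
Row 4, column 3: eliminating its row and column leaves {teal, grey, gold, green}.
Row 4, column 4: eliminating its row and column leaves {gold, green}.
Row 4, column 6: eliminating its row and column leaves {blue, grey, gold, green}.
Row 5, column 1: eliminating its row and column leaves {teal, blue, red, pink}.
Row 5, column 2: eliminating its row and column leaves {teal, blue, red, green}.
Row 5, column 3: eliminating its row and column leaves {teal, green}.
Row 5, column 4: eliminating its row and column leaves {green}.
Row 5, column 6: eliminating its row and column leaves {blue, pink, green}.
Row 6, column 1: eliminating its row and column leaves {teal}.
Row 7, column 1: eliminating its row and column leaves {red, grey, gold}.
Row 7, column 2: eliminating its row and column leaves {red, green}.
Row 7, column 3: eliminating its row and column leaves {grey, gold, green}.
Row 7, column 6: eliminating its row and column leaves {grey, gold, green}.
Enumerating the assignments across these blanks that avoid any row or column repeat gives 7 completions.

7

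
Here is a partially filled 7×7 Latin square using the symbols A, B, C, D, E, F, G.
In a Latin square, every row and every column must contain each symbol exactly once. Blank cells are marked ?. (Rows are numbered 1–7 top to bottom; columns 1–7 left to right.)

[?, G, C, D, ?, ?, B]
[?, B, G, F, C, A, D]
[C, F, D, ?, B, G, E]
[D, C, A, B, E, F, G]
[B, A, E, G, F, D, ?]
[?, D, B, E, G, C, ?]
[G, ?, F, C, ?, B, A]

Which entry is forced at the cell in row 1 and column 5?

A

Row 1 already has {B, C, D, G} and column 5 already has {B, C, E, F, G}, so row 1, column 5 must be A.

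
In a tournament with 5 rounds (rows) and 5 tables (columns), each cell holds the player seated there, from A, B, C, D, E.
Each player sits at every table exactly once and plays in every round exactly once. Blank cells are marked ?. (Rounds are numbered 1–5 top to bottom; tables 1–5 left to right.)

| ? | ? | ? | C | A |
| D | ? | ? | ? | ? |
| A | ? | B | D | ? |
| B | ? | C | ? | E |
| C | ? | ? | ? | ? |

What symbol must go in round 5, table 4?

B

Round 1, table 1: round 1 has {A, C} and table 1 has {A, B, C, D}, leaving only E.
Round 1, table 3: round 1 has {A, C, E} and table 3 has {B, C}, leaving only D.
Round 1, table 2: round 1 has {A, C, D, E} and table 2 has {}, leaving only B.
Round 3, table 5: round 3 has {A, B, D} and table 5 has {A, E}, leaving only C.
Round 2, table 5: round 2 has {D} and table 5 has {A, C, E}, leaving only B.
Round 3, table 2: round 3 has {A, B, C, D} and table 2 has {B}, leaving only E.
Round 4, table 4: round 4 has {B, C, E} and table 4 has {C, D}, leaving only A.
Round 2, table 4: round 2 has {B, D} and table 4 has {A, C, D}, leaving only E.
Round 5 already has {C} and table 4 already has {A, C, D, E}, so round 5, table 4 must be B.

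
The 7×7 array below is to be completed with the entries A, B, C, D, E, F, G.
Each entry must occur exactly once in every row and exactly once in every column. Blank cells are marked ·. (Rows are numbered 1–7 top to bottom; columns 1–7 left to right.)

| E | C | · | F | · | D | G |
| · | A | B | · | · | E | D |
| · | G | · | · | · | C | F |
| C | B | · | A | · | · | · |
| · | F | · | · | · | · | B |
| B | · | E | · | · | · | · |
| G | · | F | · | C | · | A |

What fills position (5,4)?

Row 1, column 3: row 1 has {C, D, E, F, G} and column 3 has {B, E, F}, leaving only A.
Row 1, column 5: row 1 has {A, C, D, E, F, G} and column 5 has {C}, leaving only B.
Row 2, column 1: row 2 has {A, B, D, E} and column 1 has {B, C, E, G}, leaving only F.
Row 2, column 5: row 2 has {A, B, D, E, F} and column 5 has {B, C}, leaving only G.
Row 2, column 4: row 2 has {A, B, D, E, F, G} and column 4 has {A, F}, leaving only C.
Row 3, column 3: row 3 has {C, F, G} and column 3 has {A, B, E, F}, leaving only D.
Row 3, column 1: row 3 has {C, D, F, G} and column 1 has {B, C, E, F, G}, leaving only A.
Row 3, column 5: row 3 has {A, C, D, F, G} and column 5 has {B, C, G}, leaving only E.
Row 3, column 4: row 3 has {A, C, D, E, F, G} and column 4 has {A, C, F}, leaving only B.
Row 4, column 3: row 4 has {A, B, C} and column 3 has {A, B, D, E, F}, leaving only G.
Row 4, column 6: row 4 has {A, B, C, G} and column 6 has {C, D, E}, leaving only F.
Row 4, column 5: row 4 has {A, B, C, F, G} and column 5 has {B, C, E, G}, leaving only D.
Row 4, column 7: row 4 has {A, B, C, D, F, G} and column 7 has {A, B, D, F, G}, leaving only E.
Row 5, column 1: row 5 has {B, F} and column 1 has {A, B, C, E, F, G}, leaving only D.
Row 5, column 3: row 5 has {B, D, F} and column 3 has {A, B, D, E, F, G}, leaving only C.
Row 5, column 5: row 5 has {B, C, D, F} and column 5 has {B, C, D, E, G}, leaving only A.
Row 5, column 6: row 5 has {A, B, C, D, F} and column 6 has {C, D, E, F}, leaving only G.
Row 5 already has {A, B, C, D, F, G} and column 4 already has {A, B, C, F}, so row 5, column 4 must be E.

E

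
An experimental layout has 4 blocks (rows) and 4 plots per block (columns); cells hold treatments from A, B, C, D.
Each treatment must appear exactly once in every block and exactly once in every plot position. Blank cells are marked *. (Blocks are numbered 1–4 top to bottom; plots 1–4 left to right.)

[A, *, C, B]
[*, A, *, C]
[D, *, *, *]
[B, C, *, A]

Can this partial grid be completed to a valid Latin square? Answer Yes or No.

No

Block 2, plot 1: block 2 together with plot 1 already contain {A, B, C, D} — every symbol — so nothing can go there. The grid has no valid completion.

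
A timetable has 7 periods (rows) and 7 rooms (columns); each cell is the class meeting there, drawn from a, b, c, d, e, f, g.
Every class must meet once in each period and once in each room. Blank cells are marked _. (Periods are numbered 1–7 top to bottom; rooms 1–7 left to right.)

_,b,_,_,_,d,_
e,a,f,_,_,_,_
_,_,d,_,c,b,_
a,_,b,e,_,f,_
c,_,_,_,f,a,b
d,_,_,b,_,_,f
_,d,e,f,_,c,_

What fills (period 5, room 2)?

Period 2, room 6: period 2 has {a, e, f} and room 6 has {a, b, c, d, f}, leaving only g.
Period 5, room 3: period 5 has {a, b, c, f} and room 3 has {b, d, e, f}, leaving only g.
Period 5 already has {a, b, c, f, g} and room 2 already has {a, b, d}, so period 5, room 2 must be e.

e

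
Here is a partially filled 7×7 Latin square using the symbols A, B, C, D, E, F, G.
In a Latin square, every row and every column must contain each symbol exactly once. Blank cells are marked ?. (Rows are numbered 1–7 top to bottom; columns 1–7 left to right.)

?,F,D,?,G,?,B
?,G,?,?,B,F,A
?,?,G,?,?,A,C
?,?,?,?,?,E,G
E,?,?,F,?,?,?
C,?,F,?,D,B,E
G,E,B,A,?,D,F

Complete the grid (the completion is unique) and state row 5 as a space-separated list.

E B C F A G D

Row 5, column 7: row 5 has {E, F} and column 7 has {A, B, C, E, F, G}, leaving only D.
Row 1, column 1: row 1 has {B, D, F, G} and column 1 has {C, E, G}, leaving only A.
Row 1, column 6: row 1 has {A, B, D, F, G} and column 6 has {A, B, D, E, F}, leaving only C.
Row 5, column 6: row 5 has {D, E, F} and column 6 has {A, B, C, D, E, F}, leaving only G.
Row 1, column 4: row 1 has {A, B, C, D, F, G} and column 4 has {A, F}, leaving only E.
Row 2, column 1: row 2 has {A, B, F, G} and column 1 has {A, C, E, G}, leaving only D.
Row 2, column 4: row 2 has {A, B, D, F, G} and column 4 has {A, E, F}, leaving only C.
Row 2, column 3: row 2 has {A, B, C, D, F, G} and column 3 has {B, D, F, G}, leaving only E.
Row 6, column 2: row 6 has {B, C, D, E, F} and column 2 has {E, F, G}, leaving only A.
Row 6, column 4: row 6 has {A, B, C, D, E, F} and column 4 has {A, C, E, F}, leaving only G.
Row 7, column 5: row 7 has {A, B, D, E, F, G} and column 5 has {B, D, G}, leaving only C.
Row 5, column 5: row 5 has {D, E, F, G} and column 5 has {B, C, D, G}, leaving only A.
Row 5, column 3: row 5 has {A, D, E, F, G} and column 3 has {B, D, E, F, G}, leaving only C.
Row 5, column 2: row 5 has {A, C, D, E, F, G} and column 2 has {A, E, F, G}, leaving only B.
So row 5 reads: E B C F A G D.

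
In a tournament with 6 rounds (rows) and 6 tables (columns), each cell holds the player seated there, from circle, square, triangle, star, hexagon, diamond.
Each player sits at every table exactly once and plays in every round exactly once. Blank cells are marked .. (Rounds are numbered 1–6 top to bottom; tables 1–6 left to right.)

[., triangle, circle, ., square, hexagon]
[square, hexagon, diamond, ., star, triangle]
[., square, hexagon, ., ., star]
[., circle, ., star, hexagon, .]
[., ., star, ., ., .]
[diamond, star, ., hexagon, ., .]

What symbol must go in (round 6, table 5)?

circle

Round 1, table 1: round 1 has {circle, square, triangle, hexagon} and table 1 has {square, diamond}, leaving only star.
Round 1, table 4: round 1 has {circle, square, triangle, star, hexagon} and table 4 has {star, hexagon}, leaving only diamond.
Round 2, table 4: round 2 has {square, triangle, star, hexagon, diamond} and table 4 has {star, hexagon, diamond}, leaving only circle.
Round 3, table 4: round 3 has {square, star, hexagon} and table 4 has {circle, star, hexagon, diamond}, leaving only triangle.
Round 3, table 1: round 3 has {square, triangle, star, hexagon} and table 1 has {square, star, diamond}, leaving only circle.
Round 3, table 5: round 3 has {circle, square, triangle, star, hexagon} and table 5 has {square, star, hexagon}, leaving only diamond.
Round 4, table 1: round 4 has {circle, star, hexagon} and table 1 has {circle, square, star, diamond}, leaving only triangle.
Round 4, table 3: round 4 has {circle, triangle, star, hexagon} and table 3 has {circle, star, hexagon, diamond}, leaving only square.
Round 4, table 6: round 4 has {circle, square, triangle, star, hexagon} and table 6 has {triangle, star, hexagon}, leaving only diamond.
Round 5, table 1: round 5 has {star} and table 1 has {circle, square, triangle, star, diamond}, leaving only hexagon.
Round 5, table 2: round 5 has {star, hexagon} and table 2 has {circle, square, triangle, star, hexagon}, leaving only diamond.
Round 5, table 4: round 5 has {star, hexagon, diamond} and table 4 has {circle, triangle, star, hexagon, diamond}, leaving only square.
Round 5, table 6: round 5 has {square, star, hexagon, diamond} and table 6 has {triangle, star, hexagon, diamond}, leaving only circle.
Round 5, table 5: round 5 has {circle, square, star, hexagon, diamond} and table 5 has {square, star, hexagon, diamond}, leaving only triangle.
Round 6 already has {star, hexagon, diamond} and table 5 already has {square, triangle, star, hexagon, diamond}, so round 6, table 5 must be circle.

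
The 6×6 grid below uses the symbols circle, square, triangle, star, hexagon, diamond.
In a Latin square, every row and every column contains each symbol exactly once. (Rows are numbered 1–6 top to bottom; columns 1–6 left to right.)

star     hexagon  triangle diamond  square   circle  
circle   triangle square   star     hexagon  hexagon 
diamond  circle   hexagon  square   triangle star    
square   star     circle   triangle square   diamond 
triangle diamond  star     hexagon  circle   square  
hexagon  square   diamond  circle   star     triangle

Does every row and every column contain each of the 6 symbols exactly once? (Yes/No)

Row 4 contains square twice (at columns 1 and 5); row 2 is also not a permutation.

No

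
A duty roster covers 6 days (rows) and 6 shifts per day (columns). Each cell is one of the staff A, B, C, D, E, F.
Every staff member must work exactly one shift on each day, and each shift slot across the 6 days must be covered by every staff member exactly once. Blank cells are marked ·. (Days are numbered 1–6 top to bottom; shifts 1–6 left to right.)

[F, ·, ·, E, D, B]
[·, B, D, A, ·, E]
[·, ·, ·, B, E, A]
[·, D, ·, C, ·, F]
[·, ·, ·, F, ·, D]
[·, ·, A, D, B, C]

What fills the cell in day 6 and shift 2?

Day 1, shift 3: day 1 has {B, D, E, F} and shift 3 has {A, D}, leaving only C.
Day 1, shift 2: day 1 has {B, C, D, E, F} and shift 2 has {B, D}, leaving only A.
Day 2, shift 1: day 2 has {A, B, D, E} and shift 1 has {F}, leaving only C.
Day 2, shift 5: day 2 has {A, B, C, D, E} and shift 5 has {B, D, E}, leaving only F.
Day 3, shift 1: day 3 has {A, B, E} and shift 1 has {C, F}, leaving only D.
Day 3, shift 3: day 3 has {A, B, D, E} and shift 3 has {A, C, D}, leaving only F.
Day 3, shift 2: day 3 has {A, B, D, E, F} and shift 2 has {A, B, D}, leaving only C.
Day 4, shift 5: day 4 has {C, D, F} and shift 5 has {B, D, E, F}, leaving only A.
Day 5, shift 2: day 5 has {D, F} and shift 2 has {A, B, C, D}, leaving only E.
Day 6 already has {A, B, C, D} and shift 2 already has {A, B, C, D, E}, so day 6, shift 2 must be F.

F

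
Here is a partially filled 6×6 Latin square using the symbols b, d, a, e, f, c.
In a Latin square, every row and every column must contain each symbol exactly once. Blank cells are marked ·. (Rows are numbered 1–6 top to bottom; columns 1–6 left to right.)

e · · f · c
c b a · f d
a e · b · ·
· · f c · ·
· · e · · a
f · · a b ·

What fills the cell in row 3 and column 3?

c

Row 2, column 4: row 2 has {b, d, a, f, c} and column 4 has {b, a, f, c}, leaving only e.
Row 3, column 6: row 3 has {b, a, e} and column 6 has {d, a, c}, leaving only f.
Row 5, column 4: row 5 has {a, e} and column 4 has {b, a, e, f, c}, leaving only d.
Row 5, column 1: row 5 has {d, a, e} and column 1 has {a, e, f, c}, leaving only b.
Row 4, column 1: row 4 has {f, c} and column 1 has {b, a, e, f, c}, leaving only d.
Row 4, column 2: row 4 has {d, f, c} and column 2 has {b, e}, leaving only a.
Row 1, column 2: row 1 has {e, f, c} and column 2 has {b, a, e}, leaving only d.
Row 1, column 3: row 1 has {d, e, f, c} and column 3 has {a, e, f}, leaving only b.
Row 1, column 5: row 1 has {b, d, e, f, c} and column 5 has {b, f}, leaving only a.
Row 4, column 5: row 4 has {d, a, f, c} and column 5 has {b, a, f}, leaving only e.
Row 4, column 6: row 4 has {d, a, e, f, c} and column 6 has {d, a, f, c}, leaving only b.
Row 5, column 5: row 5 has {b, d, a, e} and column 5 has {b, a, e, f}, leaving only c.
Row 3, column 5: row 3 has {b, a, e, f} and column 5 has {b, a, e, f, c}, leaving only d.
Row 3 already has {b, d, a, e, f} and column 3 already has {b, a, e, f}, so row 3, column 3 must be c.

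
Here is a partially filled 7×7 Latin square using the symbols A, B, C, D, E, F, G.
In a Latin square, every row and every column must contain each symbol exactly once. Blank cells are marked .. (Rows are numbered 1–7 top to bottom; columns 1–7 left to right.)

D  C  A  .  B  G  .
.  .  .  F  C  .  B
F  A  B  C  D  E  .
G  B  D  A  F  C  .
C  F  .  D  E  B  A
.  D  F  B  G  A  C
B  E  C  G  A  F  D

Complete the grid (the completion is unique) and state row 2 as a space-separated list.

A G E F C D B

Row 2, column 2: row 2 has {B, C, F} and column 2 has {A, B, C, D, E, F}, leaving only G.
Row 2, column 3: row 2 has {B, C, F, G} and column 3 has {A, B, C, D, F}, leaving only E.
Row 2, column 1: row 2 has {B, C, E, F, G} and column 1 has {B, C, D, F, G}, leaving only A.
Row 2, column 6: row 2 has {A, B, C, E, F, G} and column 6 has {A, B, C, E, F, G}, leaving only D.
So row 2 reads: A G E F C D B.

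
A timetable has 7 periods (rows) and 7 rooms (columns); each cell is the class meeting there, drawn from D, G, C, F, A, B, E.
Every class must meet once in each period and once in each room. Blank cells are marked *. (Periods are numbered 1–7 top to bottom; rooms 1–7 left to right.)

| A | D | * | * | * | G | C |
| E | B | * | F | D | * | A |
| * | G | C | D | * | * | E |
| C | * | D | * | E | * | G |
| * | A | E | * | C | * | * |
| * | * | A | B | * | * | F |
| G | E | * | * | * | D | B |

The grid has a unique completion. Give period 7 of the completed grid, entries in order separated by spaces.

G E F C A D B

Period 7, room 3: period 7 has {D, G, B, E} and room 3 has {D, C, A, E}, leaving only F.
Period 7, room 5: period 7 has {D, G, F, B, E} and room 5 has {D, C, E}, leaving only A.
Period 7, room 4: period 7 has {D, G, F, A, B, E} and room 4 has {D, F, B}, leaving only C.
So period 7 reads: G E F C A D B.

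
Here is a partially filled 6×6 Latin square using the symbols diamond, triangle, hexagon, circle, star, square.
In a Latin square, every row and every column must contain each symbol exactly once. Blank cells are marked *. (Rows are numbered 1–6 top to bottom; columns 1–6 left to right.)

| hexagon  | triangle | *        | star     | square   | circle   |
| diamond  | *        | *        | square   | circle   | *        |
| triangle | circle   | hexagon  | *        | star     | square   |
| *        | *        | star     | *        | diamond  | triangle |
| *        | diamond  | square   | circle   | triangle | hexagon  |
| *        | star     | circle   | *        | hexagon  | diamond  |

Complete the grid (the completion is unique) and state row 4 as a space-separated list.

Row 4, column 4: row 4 has {diamond, triangle, star} and column 4 has {circle, star, square}, leaving only hexagon.
Row 4, column 2: row 4 has {diamond, triangle, hexagon, star} and column 2 has {diamond, triangle, circle, star}, leaving only square.
Row 4, column 1: row 4 has {diamond, triangle, hexagon, star, square} and column 1 has {diamond, triangle, hexagon}, leaving only circle.
So row 4 reads: circle square star hexagon diamond triangle.

circle square star hexagon diamond triangle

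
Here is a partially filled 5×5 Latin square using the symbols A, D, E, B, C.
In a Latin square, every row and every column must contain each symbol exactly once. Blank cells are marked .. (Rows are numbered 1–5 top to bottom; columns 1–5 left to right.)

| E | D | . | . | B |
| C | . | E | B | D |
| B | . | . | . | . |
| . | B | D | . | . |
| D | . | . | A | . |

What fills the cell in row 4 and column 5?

Row 1, column 4: row 1 has {D, E, B} and column 4 has {A, B}, leaving only C.
Row 1, column 3: row 1 has {D, E, B, C} and column 3 has {D, E}, leaving only A.
Row 2, column 2: row 2 has {D, E, B, C} and column 2 has {D, B}, leaving only A.
Row 3, column 3: row 3 has {B} and column 3 has {A, D, E}, leaving only C.
Row 3, column 2: row 3 has {B, C} and column 2 has {A, D, B}, leaving only E.
Row 3, column 4: row 3 has {E, B, C} and column 4 has {A, B, C}, leaving only D.
Row 3, column 5: row 3 has {D, E, B, C} and column 5 has {D, B}, leaving only A.
Row 4, column 1: row 4 has {D, B} and column 1 has {D, E, B, C}, leaving only A.
Row 4, column 4: row 4 has {A, D, B} and column 4 has {A, D, B, C}, leaving only E.
Row 4 already has {A, D, E, B} and column 5 already has {A, D, B}, so row 4, column 5 must be C.

C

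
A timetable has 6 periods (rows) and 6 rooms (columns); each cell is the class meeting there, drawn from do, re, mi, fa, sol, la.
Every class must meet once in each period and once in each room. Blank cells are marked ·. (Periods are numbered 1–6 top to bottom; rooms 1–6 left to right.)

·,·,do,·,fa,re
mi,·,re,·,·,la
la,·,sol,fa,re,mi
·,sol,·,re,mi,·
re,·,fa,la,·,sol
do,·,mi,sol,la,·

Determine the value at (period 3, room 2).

Period 3 already has {re, mi, fa, sol, la} and room 2 already has {sol}, so period 3, room 2 must be do.

do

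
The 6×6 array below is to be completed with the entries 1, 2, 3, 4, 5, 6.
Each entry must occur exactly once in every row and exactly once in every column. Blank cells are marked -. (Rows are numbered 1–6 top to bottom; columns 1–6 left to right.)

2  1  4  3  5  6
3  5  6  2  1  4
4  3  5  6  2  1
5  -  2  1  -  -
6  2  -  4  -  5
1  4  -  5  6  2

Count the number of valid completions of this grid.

Row 4, column 2: eliminating its row and column leaves {6}.
Row 4, column 5: eliminating its row and column leaves {3, 4}.
Row 4, column 6: eliminating its row and column leaves {3}.
Row 5, column 3: eliminating its row and column leaves {1, 3}.
Row 5, column 5: eliminating its row and column leaves {3}.
Row 6, column 3: eliminating its row and column leaves {3}.
Only one assignment across all blanks avoids any row or column repeat, giving 1 completion.

1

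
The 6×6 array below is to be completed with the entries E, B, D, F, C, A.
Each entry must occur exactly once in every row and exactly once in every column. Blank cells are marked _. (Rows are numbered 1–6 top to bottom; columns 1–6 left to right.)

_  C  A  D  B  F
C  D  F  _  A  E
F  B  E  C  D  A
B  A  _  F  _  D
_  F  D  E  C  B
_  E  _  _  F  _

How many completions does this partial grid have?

Row 1, column 1: eliminating its row and column leaves {E}.
Row 2, column 4: eliminating its row and column leaves {B}.
Row 4, column 3: eliminating its row and column leaves {C}.
Row 4, column 5: eliminating its row and column leaves {E}.
Row 5, column 1: eliminating its row and column leaves {A}.
Row 6, column 1: eliminating its row and column leaves {D, A}.
Row 6, column 3: eliminating its row and column leaves {B, C}.
Row 6, column 4: eliminating its row and column leaves {B, A}.
Row 6, column 6: eliminating its row and column leaves {C}.
Only one assignment across all blanks avoids any row or column repeat, giving 1 completion.

1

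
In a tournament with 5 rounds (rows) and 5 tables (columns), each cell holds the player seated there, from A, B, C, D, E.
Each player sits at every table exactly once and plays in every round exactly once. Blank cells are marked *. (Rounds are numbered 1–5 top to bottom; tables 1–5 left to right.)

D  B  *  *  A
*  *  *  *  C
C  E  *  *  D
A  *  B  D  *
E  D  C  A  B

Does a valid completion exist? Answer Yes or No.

No round or table among the givens repeats a symbol, and propagating forced cells runs into no contradiction.
One valid completion exists (for instance, D B E C A / B A D E C / C E A B D / A C B D E / E D C A B).

Yes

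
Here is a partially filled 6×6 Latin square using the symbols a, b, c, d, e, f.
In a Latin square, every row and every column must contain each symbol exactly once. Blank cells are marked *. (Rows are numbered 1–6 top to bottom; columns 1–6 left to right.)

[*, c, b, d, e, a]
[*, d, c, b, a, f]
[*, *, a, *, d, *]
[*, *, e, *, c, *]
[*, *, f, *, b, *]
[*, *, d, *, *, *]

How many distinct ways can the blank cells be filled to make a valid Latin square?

14

Row 1, column 1: eliminating its row and column leaves {f}.
Row 2, column 1: eliminating its row and column leaves {e}.
Row 3, column 1: eliminating its row and column leaves {b, c, e, f}.
Row 3, column 2: eliminating its row and column leaves {b, e, f}.
Row 3, column 4: eliminating its row and column leaves {c, e, f}.
Row 3, column 6: eliminating its row and column leaves {b, c, e}.
Row 4, column 1: eliminating its row and column leaves {a, b, d, f}.
Row 4, column 2: eliminating its row and column leaves {a, b, f}.
Row 4, column 4: eliminating its row and column leaves {a, f}.
Row 4, column 6: eliminating its row and column leaves {b, d}.
Row 5, column 1: eliminating its row and column leaves {a, c, d, e}.
Row 5, column 2: eliminating its row and column leaves {a, e}.
Row 5, column 4: eliminating its row and column leaves {a, c, e}.
Row 5, column 6: eliminating its row and column leaves {c, d, e}.
Row 6, column 1: eliminating its row and column leaves {a, b, c, e, f}.
Row 6, column 2: eliminating its row and column leaves {a, b, e, f}.
Row 6, column 4: eliminating its row and column leaves {a, c, e, f}.
Row 6, column 5: eliminating its row and column leaves {f}.
Row 6, column 6: eliminating its row and column leaves {b, c, e}.
Enumerating the assignments across these blanks that avoid any row or column repeat gives 14 completions.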